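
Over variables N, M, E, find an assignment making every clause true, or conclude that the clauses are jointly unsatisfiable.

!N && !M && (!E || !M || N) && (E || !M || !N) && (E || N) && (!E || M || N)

The formula is unsatisfiable.

Case N = True:
  Clause (!N) is falsified — contradiction.
Case N = False:
  (!M) forces M = False.
  (E || N) forces E = True.
  Clause (!E || M || N) is falsified — contradiction.
Both cases fail, so the formula is unsatisfiable.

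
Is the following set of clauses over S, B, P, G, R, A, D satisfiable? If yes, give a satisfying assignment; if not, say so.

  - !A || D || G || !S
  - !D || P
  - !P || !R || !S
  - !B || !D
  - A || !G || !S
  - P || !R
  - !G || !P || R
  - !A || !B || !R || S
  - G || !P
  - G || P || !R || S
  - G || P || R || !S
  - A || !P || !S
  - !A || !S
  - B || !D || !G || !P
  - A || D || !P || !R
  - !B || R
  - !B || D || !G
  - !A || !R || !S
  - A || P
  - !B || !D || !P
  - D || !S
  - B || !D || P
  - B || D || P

S=F, B=F, P=T, G=T, R=T, A=T, D=F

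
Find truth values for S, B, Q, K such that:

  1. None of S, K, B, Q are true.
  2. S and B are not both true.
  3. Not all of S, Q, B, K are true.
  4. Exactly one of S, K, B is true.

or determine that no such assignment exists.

The formula is unsatisfiable.

Case S = True:
  Constraint (1) is violated (S=T) — contradiction.
Case S = False:
  (1) forces K = False.
  (1) forces B = False.
  Constraint (4) is violated (S=F, K=F, B=F) — contradiction.
Both cases fail — unsatisfiable.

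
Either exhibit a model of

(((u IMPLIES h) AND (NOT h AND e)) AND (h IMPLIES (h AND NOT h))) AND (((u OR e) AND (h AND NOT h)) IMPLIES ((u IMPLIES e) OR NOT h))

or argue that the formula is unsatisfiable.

h = False, e = True, u = False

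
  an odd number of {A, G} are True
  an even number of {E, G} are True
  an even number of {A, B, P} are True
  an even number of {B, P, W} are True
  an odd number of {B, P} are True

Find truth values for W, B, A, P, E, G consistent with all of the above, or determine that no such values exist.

W: True, B: False, A: True, P: True, E: False, G: False

{A, G}: 1 true → odd ✓
{E, G}: 0 true → even ✓
{A, B, P}: 2 true → even ✓
{B, P, W}: 2 true → even ✓
{B, P}: 1 true → odd ✓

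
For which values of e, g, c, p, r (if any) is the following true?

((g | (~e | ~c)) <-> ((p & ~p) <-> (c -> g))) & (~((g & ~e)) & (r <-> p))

e = False; g = False; c = True; p = True; r = True

  (g | (~e | ~c)) <-> ((p & ~p) <-> (c -> g)) = True
    g | (~e | ~c) = True
      ~e | ~c = True
        ~e = True
        ~c = False
    (p & ~p) <-> (c -> g) = True
      p & ~p = False
        ~p = False
      c -> g = False
  ~((g & ~e)) & (r <-> p) = True
    ~((g & ~e)) = True
      g & ~e = False
        ~e = True
    r <-> p = True
Both conjuncts True, so the formula holds.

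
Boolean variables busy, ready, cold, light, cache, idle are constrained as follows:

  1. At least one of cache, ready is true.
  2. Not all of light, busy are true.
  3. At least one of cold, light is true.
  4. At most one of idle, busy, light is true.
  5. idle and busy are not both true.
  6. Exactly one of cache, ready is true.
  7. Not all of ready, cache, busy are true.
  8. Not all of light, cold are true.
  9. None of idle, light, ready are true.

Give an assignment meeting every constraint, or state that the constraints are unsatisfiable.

busy=T; ready=F; cold=T; light=F; cache=T; idle=F

  (1) {cache, ready}: 1 true — at least one ✓
  (2) {light, busy}: 1/2 true — not all ✓
  (3) {cold, light}: 1 true — at least one ✓
  (4) {idle, busy, light}: 1 true — at most one ✓
  (5) idle=F, busy=T — not both ✓
  (6) {cache, ready}: 1 true — exactly one ✓
  (7) {ready, cache, busy}: 2/3 true — not all ✓
  (8) {light, cold}: 1/2 true — not all ✓
  (9) {idle, light, ready}: 0 true — none ✓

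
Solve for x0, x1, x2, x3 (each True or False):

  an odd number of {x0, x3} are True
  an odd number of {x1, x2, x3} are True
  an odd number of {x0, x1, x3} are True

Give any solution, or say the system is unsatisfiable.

x0 = False, x1 = False, x2 = False, x3 = True

{x0, x3}: 1 true → odd ✓
{x1, x2, x3}: 1 true → odd ✓
{x0, x1, x3}: 1 true → odd ✓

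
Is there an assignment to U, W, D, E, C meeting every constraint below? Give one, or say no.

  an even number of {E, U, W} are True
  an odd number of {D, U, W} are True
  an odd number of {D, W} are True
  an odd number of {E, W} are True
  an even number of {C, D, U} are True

Adding constraints 1, 2, 3, 4 mod 2: every variable appears an even number of times on the left, so the left side is 0.
But the right sides sum to 1 (mod 2). 0 ≠ 1 — the system is inconsistent.

Unsatisfiable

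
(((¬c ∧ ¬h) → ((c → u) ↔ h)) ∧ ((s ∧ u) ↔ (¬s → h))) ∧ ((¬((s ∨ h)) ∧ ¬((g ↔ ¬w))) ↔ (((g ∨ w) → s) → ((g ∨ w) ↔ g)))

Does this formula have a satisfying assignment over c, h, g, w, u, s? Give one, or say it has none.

c: True, h: False, g: True, w: True, u: False, s: False

  ((¬c ∧ ¬h) → ((c → u) ↔ h)) ∧ ((s ∧ u) ↔ (¬s → h)) = True
    (¬c ∧ ¬h) → ((c → u) ↔ h) = True
      ¬c ∧ ¬h = False
        ¬c = False
        ¬h = True
      (c → u) ↔ h = True
        c → u = False
    (s ∧ u) ↔ (¬s → h) = True
      s ∧ u = False
      ¬s → h = False
        ¬s = True
  (¬((s ∨ h)) ∧ ¬((g ↔ ¬w))) ↔ (((g ∨ w) → s) → ((g ∨ w) ↔ g)) = True
    ¬((s ∨ h)) ∧ ¬((g ↔ ¬w)) = True
      ¬((s ∨ h)) = True
        s ∨ h = False
      ¬((g ↔ ¬w)) = True
        g ↔ ¬w = False
          ¬w = False
    ((g ∨ w) → s) → ((g ∨ w) ↔ g) = True
      (g ∨ w) → s = False
        g ∨ w = True
      (g ∨ w) ↔ g = True
        g ∨ w = True
Both conjuncts True, so the formula holds.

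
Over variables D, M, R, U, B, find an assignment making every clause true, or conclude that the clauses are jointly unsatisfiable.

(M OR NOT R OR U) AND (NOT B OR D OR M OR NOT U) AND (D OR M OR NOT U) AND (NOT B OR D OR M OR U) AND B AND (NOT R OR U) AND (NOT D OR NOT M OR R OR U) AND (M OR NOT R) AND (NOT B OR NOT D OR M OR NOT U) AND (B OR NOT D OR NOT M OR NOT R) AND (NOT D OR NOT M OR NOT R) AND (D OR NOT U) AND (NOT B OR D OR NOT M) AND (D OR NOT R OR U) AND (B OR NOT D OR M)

Unit clause (B) forces B = True.
Try D = False:
  (D OR NOT U) forces U = False.
  (NOT B OR D OR M OR U) forces M = True.
  clause (NOT B OR D OR NOT M) is falsified — backtrack.
So D = True.
Set M = False.
  then (M OR NOT R) forces R = False.
  then (NOT B OR NOT D OR M OR NOT U) forces U = False.
All clauses satisfied.

D=T, M=F, R=F, U=F, B=T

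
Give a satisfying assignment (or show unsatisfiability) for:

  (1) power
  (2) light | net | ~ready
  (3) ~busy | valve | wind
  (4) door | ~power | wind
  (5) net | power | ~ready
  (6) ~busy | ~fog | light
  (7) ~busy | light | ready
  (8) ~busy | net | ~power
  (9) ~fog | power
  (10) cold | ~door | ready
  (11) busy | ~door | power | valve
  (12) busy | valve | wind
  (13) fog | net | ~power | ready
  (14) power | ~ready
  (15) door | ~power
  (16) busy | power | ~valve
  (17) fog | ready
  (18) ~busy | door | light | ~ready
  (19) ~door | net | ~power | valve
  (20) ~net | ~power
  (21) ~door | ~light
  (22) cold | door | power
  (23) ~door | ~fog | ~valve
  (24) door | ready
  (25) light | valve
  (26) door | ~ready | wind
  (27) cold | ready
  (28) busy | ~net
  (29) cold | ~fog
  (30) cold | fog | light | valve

Case power = True:
  (door | ~power) forces door = True.
  (~net | ~power) forces net = False.
  (~busy | net | ~power) forces busy = False.
  (~door | net | ~power | valve) forces valve = True.
  (~door | ~light) forces light = False.
  (light | net | ~ready) forces ready = False.
  (cold | ~door | ready) forces cold = True.
  (fog | net | ~power | ready) forces fog = True.
  Clause (~door | ~fog | ~valve) is falsified — contradiction.
Case power = False:
  Clause (power) is falsified — contradiction.
Both cases fail, so the formula is unsatisfiable.

No satisfying assignment exists.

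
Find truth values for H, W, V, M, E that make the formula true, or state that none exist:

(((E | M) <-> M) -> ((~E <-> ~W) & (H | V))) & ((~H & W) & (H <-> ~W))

H = False, W = True, V = True, M = True, E = True

  ((E | M) <-> M) -> ((~E <-> ~W) & (H | V)) = True
    (E | M) <-> M = True
      E | M = True
    (~E <-> ~W) & (H | V) = True
      ~E <-> ~W = True
        ~E = False
        ~W = False
      H | V = True
  (~H & W) & (H <-> ~W) = True
    ~H & W = True
      ~H = True
    H <-> ~W = True
      ~W = False
Both conjuncts True, so the formula holds.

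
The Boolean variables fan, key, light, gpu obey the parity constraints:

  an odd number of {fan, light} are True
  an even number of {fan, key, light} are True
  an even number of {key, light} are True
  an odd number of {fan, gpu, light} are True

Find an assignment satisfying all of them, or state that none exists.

fan = False, key = True, light = True, gpu = False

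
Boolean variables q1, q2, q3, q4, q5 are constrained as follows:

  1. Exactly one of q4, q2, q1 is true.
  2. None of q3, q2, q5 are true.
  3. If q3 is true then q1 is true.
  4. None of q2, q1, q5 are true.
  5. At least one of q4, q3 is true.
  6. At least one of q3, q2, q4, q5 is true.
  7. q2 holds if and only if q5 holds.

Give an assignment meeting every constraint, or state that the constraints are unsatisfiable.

q1: False; q2: False; q3: False; q4: True; q5: False

  (1) {q4, q2, q1}: 1 true — exactly one ✓
  (2) {q3, q2, q5}: 0 true — none ✓
  (3) q3=F ⇒ q1: vacuous ✓
  (4) {q2, q1, q5}: 0 true — none ✓
  (5) {q4, q3}: 1 true — at least one ✓
  (6) {q3, q2, q4, q5}: 1 true — at least one ✓
  (7) q2=F, q5=F — same ✓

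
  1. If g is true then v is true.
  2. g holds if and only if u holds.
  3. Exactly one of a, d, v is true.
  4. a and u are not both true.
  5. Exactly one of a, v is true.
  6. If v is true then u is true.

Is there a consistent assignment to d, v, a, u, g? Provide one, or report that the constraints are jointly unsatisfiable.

d: False; v: False; a: True; u: False; g: False

  (1) g=F ⇒ v: vacuous ✓
  (2) g=F, u=F — same ✓
  (3) {a, d, v}: 1 true — exactly one ✓
  (4) a=T, u=F — not both ✓
  (5) {a, v}: 1 true — exactly one ✓
  (6) v=F ⇒ u: vacuous ✓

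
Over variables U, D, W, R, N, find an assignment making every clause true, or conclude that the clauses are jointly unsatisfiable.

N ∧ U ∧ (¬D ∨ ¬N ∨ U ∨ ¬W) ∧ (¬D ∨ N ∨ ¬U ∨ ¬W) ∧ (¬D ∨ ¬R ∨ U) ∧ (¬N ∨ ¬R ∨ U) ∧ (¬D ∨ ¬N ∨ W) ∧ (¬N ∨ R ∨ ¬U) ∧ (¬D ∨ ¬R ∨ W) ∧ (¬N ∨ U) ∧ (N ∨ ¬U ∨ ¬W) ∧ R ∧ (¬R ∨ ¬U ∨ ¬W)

U=T; D=F; W=F; R=T; N=T

Unit clause (N) forces N = True.
Unit clause (U) forces U = True.
In (¬N ∨ R ∨ ¬U) only R is left, so R = True.
In (¬R ∨ ¬U ∨ ¬W) only ¬W is left, so W = False.
In (¬D ∨ ¬N ∨ W) only ¬D is left, so D = False.
All clauses satisfied.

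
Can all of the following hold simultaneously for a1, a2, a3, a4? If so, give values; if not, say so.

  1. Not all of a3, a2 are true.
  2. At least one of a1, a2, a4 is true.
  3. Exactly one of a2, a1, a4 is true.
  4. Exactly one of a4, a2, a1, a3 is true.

a1: True, a2: False, a3: False, a4: False

  (1) {a3, a2}: 0/2 true — not all ✓
  (2) {a1, a2, a4}: 1 true — at least one ✓
  (3) {a2, a1, a4}: 1 true — exactly one ✓
  (4) {a4, a2, a1, a3}: 1 true — exactly one ✓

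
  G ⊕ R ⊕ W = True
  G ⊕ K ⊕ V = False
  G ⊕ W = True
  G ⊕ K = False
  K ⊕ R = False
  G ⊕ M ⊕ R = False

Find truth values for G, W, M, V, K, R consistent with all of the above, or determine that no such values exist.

G=F, W=T, M=F, V=F, K=F, R=F

G ⊕ R ⊕ W = F ⊕ F ⊕ T = True ✓
G ⊕ K ⊕ V = F ⊕ F ⊕ F = False ✓
G ⊕ W = F ⊕ T = True ✓
G ⊕ K = F ⊕ F = False ✓
K ⊕ R = F ⊕ F = False ✓
G ⊕ M ⊕ R = F ⊕ F ⊕ F = False ✓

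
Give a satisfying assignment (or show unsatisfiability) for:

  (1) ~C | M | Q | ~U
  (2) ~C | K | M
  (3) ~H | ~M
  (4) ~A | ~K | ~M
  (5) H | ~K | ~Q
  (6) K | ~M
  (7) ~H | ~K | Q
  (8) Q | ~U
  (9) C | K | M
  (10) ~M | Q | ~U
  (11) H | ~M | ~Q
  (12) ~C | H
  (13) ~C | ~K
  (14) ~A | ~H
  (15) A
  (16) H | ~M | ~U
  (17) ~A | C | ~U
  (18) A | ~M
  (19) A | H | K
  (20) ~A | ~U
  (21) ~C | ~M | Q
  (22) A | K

Unit clause (A) forces A = True.
In (~A | ~U) only ~U is left, so U = False.
In (~A | ~H) only ~H is left, so H = False.
In (~C | H) only ~C is left, so C = False.
Try K = False:
  (K | ~M) forces M = False.
  clause (C | K | M) is falsified — backtrack.
So K = True.
  then (~A | ~K | ~M) forces M = False.
  then (H | ~K | ~Q) forces Q = False.
All clauses satisfied.

A = True, U = False, H = False, K = True, C = False, M = False, Q = False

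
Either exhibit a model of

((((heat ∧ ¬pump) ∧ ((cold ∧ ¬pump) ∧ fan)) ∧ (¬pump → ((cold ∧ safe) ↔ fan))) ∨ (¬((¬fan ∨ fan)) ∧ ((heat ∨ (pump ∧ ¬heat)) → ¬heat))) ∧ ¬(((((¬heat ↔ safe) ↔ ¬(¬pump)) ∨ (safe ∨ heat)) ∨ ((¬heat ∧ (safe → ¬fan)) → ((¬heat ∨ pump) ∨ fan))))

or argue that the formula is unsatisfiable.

The conjunct ¬(((((¬heat ↔ safe) ↔ ¬(¬pump)) ∨ (safe ∨ heat)) ∨ ((¬heat ∧ (safe → ¬fan)) → ((¬heat ∨ pump) ∨ fan)))) is unsatisfiable on its own:
  heat = True: this becomes ¬((True ∨ True)) = False.
  heat = False: this becomes ¬((((safe ↔ ¬(¬pump)) ∨ safe) ∨ True)) = False.
So the whole conjunction is unsatisfiable.

Unsatisfiable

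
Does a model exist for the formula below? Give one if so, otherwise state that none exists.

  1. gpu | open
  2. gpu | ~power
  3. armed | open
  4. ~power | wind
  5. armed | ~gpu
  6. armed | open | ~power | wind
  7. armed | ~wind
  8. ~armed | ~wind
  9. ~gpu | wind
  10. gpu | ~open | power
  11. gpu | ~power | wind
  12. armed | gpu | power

Unsatisfiable — no assignment works.

Case gpu = True:
  (armed | ~gpu) forces armed = True.
  (~armed | ~wind) forces wind = False.
  Clause (~gpu | wind) is falsified — contradiction.
Case gpu = False:
  (gpu | open) forces open = True.
  (gpu | ~power) forces power = False.
  Clause (gpu | ~open | power) is falsified — contradiction.
Both cases fail, so the formula is unsatisfiable.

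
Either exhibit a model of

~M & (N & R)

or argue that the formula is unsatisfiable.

N = True, M = False, R = True

  ~M = True
  N & R = True
Both conjuncts True, so the formula holds.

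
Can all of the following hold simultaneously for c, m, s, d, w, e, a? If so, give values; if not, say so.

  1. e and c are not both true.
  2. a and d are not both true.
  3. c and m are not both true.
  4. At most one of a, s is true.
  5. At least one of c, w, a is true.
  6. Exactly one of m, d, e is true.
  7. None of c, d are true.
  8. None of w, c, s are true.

c = False; m = True; s = False; d = False; w = False; e = False; a = True

  (1) e=F, c=F — not both ✓
  (2) a=T, d=F — not both ✓
  (3) c=F, m=T — not both ✓
  (4) {a, s}: 1 true — at most one ✓
  (5) {c, w, a}: 1 true — at least one ✓
  (6) {m, d, e}: 1 true — exactly one ✓
  (7) {c, d}: 0 true — none ✓
  (8) {w, c, s}: 0 true — none ✓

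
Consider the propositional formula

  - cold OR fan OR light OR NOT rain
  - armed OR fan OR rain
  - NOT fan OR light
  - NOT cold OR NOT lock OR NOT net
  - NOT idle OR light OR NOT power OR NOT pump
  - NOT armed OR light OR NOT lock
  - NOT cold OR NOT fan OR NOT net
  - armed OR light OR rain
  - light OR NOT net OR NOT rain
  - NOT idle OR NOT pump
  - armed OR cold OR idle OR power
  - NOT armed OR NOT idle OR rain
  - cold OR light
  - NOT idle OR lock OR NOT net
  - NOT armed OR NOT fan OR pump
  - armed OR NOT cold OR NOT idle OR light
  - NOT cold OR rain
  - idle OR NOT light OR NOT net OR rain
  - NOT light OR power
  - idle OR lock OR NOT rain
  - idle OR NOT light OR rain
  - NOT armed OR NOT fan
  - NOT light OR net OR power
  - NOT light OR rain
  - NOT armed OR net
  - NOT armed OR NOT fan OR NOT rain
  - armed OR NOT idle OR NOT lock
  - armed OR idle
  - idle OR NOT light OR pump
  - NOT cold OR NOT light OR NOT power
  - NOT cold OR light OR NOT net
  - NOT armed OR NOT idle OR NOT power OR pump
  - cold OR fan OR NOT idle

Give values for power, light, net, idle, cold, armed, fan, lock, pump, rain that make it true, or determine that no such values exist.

Set power = True.
Set light = True.
  then (NOT light OR rain) forces rain = True.
  then (NOT cold OR NOT light OR NOT power) forces cold = False.
Set net = False.
  then (NOT armed OR net) forces armed = False.
  then (armed OR idle) forces idle = True.
  then (cold OR fan OR NOT idle) forces fan = True.
  then (NOT idle OR NOT pump) forces pump = False.
  then (armed OR NOT idle OR NOT lock) forces lock = False.
All clauses satisfied.

power=T, light=T, net=F, idle=T, cold=F, armed=F, fan=T, lock=F, pump=F, rain=T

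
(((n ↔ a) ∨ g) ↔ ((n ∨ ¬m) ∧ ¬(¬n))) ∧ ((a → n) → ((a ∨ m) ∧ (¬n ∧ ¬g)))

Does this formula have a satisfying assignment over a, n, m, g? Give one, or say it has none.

a: True; n: False; m: False; g: False

  ((n ↔ a) ∨ g) ↔ ((n ∨ ¬m) ∧ ¬(¬n)) = True
    (n ↔ a) ∨ g = False
      n ↔ a = False
    (n ∨ ¬m) ∧ ¬(¬n) = False
      n ∨ ¬m = True
        ¬m = True
      ¬(¬n) = False
        ¬n = True
  (a → n) → ((a ∨ m) ∧ (¬n ∧ ¬g)) = True
    a → n = False
    (a ∨ m) ∧ (¬n ∧ ¬g) = True
      a ∨ m = True
      ¬n ∧ ¬g = True
        ¬n = True
        ¬g = True
Both conjuncts True, so the formula holds.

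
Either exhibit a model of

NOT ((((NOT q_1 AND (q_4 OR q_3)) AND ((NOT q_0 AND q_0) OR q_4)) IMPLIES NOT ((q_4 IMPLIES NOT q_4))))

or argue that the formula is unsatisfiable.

Case q_4 = True: the formula becomes NOT ((NOT q_1 IMPLIES True)) = False.
Case q_4 = False: the formula simplifies to NOT (NOT (((NOT q_1 AND q_3) AND (NOT q_0 AND q_0)))).
  q_0 = True: this becomes NOT (NOT False) = False.
  q_0 = False: this becomes NOT (NOT False) = False.
Both cases fail — unsatisfiable.

No satisfying assignment exists.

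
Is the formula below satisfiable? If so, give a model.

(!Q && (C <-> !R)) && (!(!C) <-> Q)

Q: False, R: True, C: False

  !Q && (C <-> !R) = True
    !Q = True
    C <-> !R = True
      !R = False
  !(!C) <-> Q = True
    !(!C) = False
      !C = True
Both conjuncts True, so the formula holds.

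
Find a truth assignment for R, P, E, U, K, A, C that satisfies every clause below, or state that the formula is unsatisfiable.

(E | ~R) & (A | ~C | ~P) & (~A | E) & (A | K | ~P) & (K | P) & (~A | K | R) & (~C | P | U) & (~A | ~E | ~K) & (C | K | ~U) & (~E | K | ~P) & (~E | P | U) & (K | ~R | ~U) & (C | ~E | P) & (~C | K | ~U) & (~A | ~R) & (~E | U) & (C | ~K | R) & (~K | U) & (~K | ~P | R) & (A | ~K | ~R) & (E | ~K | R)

Try R = True:
  (E | ~R) forces E = True.
  (~A | ~R) forces A = False.
  (~E | U) forces U = True.
  (K | ~R | ~U) forces K = True.
  clause (A | ~K | ~R) is falsified — backtrack.
So R = False.
Try P = True:
  (~K | ~P | R) forces K = False.
  (A | K | ~P) forces A = True.
  clause (~A | K | R) is falsified — backtrack.
So P = False.
  then (K | P) forces K = True.
  then (C | ~K | R) forces C = True.
  then (~K | U) forces U = True.
  then (E | ~K | R) forces E = True.
  then (~A | ~E | ~K) forces A = False.
All clauses satisfied.

R=F, P=F, E=T, U=T, K=T, A=F, C=T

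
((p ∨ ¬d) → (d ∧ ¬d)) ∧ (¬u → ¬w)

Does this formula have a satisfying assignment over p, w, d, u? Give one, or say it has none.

p = False; w = False; d = True; u = True

  (p ∨ ¬d) → (d ∧ ¬d) = True
    p ∨ ¬d = False
      ¬d = False
    d ∧ ¬d = False
      ¬d = False
  ¬u → ¬w = True
    ¬u = False
    ¬w = True
Both conjuncts True, so the formula holds.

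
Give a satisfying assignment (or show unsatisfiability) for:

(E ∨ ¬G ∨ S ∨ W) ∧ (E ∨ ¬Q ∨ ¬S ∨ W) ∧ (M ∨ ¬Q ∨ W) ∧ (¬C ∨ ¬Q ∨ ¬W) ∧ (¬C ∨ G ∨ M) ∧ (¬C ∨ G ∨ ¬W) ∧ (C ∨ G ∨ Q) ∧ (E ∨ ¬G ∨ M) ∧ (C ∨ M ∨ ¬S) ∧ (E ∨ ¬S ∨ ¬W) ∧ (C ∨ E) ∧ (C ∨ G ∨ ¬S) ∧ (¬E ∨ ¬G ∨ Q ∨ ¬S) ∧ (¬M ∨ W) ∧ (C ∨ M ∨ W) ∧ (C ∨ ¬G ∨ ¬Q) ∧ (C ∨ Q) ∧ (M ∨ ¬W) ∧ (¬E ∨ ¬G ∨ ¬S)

W = True; Q = False; S = False; C = True; E = False; M = True; G = True

Set W = True.
  then (M ∨ ¬W) forces M = True.
Set Q = False.
  then (C ∨ Q) forces C = True.
  then (¬C ∨ G ∨ ¬W) forces G = True.
Try S = True:
  (E ∨ ¬S ∨ ¬W) forces E = True.
  clause (¬E ∨ ¬G ∨ Q ∨ ¬S) is falsified — backtrack.
So S = False.
Set E = False.
All clauses satisfied.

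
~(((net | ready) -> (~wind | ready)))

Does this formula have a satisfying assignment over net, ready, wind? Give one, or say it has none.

net = True; ready = False; wind = True

  ~(((net | ready) -> (~wind | ready))) = True
    (net | ready) -> (~wind | ready) = False
      net | ready = True
      ~wind | ready = False
        ~wind = False
The formula evaluates to True.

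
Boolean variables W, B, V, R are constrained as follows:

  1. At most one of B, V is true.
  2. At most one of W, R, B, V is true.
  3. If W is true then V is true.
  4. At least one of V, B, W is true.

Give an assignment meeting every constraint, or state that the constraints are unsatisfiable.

W: False, B: False, V: True, R: False

  (1) {B, V}: 1 true — at most one ✓
  (2) {W, R, B, V}: 1 true — at most one ✓
  (3) W=F ⇒ V: vacuous ✓
  (4) {V, B, W}: 1 true — at least one ✓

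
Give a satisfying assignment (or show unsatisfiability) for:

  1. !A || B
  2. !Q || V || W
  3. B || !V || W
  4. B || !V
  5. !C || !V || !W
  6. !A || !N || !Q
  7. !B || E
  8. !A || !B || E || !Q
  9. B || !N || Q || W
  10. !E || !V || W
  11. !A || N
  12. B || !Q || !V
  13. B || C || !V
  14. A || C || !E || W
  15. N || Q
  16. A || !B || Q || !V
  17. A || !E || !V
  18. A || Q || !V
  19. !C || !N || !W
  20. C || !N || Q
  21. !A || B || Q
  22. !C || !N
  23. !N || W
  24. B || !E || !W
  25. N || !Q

Set Q = True.
  then (N || !Q) forces N = True.
  then (!A || !N || !Q) forces A = False.
  then (!C || !N) forces C = False.
  then (!N || W) forces W = True.
Set B = False.
  then (B || !V) forces V = False.
  then (B || !E || !W) forces E = False.
All clauses satisfied.

Q: True, N: True, B: False, W: True, E: False, V: False, A: False, C: False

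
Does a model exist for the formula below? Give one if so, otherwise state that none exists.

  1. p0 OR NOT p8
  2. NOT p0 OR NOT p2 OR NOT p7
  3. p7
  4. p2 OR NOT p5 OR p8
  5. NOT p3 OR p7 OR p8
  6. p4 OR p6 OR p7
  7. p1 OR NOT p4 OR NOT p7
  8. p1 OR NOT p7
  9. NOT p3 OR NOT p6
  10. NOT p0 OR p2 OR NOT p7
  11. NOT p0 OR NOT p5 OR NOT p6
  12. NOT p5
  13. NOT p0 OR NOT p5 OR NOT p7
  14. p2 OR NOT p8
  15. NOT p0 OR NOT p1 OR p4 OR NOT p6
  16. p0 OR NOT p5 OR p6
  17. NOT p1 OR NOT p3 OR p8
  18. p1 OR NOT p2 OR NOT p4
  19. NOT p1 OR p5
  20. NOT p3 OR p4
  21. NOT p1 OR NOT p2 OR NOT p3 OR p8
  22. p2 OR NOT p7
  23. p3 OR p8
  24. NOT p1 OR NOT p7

Case p7 = True:
  (p1 OR NOT p7) forces p1 = True.
  Clause (NOT p1 OR NOT p7) is falsified — contradiction.
Case p7 = False:
  Clause (p7) is falsified — contradiction.
Both cases fail, so the formula is unsatisfiable.

Unsatisfiable — no assignment works.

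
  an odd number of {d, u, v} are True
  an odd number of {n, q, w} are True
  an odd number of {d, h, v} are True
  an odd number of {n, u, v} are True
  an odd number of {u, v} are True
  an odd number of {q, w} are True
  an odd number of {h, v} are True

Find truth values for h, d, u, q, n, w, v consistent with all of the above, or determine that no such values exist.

h = False, d = False, u = False, q = False, n = False, w = True, v = True

{d, u, v}: 1 true → odd ✓
{n, q, w}: 1 true → odd ✓
{d, h, v}: 1 true → odd ✓
{n, u, v}: 1 true → odd ✓
{u, v}: 1 true → odd ✓
{q, w}: 1 true → odd ✓
{h, v}: 1 true → odd ✓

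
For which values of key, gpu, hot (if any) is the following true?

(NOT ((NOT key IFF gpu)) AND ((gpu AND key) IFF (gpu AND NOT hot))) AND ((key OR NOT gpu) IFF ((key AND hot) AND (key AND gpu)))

No satisfying assignment exists.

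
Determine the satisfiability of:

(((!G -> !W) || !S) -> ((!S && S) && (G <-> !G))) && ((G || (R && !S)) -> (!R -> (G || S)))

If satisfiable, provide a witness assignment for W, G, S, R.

W: True, G: False, S: True, R: True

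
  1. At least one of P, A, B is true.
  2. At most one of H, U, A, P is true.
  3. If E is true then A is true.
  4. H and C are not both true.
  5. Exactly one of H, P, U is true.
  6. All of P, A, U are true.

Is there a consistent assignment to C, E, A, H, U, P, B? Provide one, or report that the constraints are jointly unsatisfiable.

Case A = True:
  (2) with A=T forces H = False.
  (2) with A=T forces U = False.
  Constraint (6) is violated (U=F) — contradiction.
Case A = False:
  Constraint (6) is violated (A=F) — contradiction.
Both cases fail — unsatisfiable.

Unsatisfiable — no assignment works.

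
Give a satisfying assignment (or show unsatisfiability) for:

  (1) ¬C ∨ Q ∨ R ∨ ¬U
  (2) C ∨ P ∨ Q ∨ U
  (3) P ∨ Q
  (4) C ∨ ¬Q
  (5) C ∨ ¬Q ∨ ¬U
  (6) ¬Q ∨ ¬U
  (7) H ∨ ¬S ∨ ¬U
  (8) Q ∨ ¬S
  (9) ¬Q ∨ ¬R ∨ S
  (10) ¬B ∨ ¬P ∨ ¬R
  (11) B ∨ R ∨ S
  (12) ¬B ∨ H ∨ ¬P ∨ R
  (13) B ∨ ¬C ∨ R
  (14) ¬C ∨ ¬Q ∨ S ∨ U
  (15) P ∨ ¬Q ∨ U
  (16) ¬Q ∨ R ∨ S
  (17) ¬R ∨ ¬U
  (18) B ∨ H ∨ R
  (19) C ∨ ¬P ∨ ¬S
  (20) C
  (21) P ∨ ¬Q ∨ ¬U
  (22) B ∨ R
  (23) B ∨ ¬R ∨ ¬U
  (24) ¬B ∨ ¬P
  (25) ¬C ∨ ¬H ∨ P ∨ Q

Unit clause (C) forces C = True.
Try B = True:
  (¬B ∨ ¬P) forces P = False.
  (P ∨ Q) forces Q = True.
  (¬Q ∨ ¬U) forces U = False.
  clause (P ∨ ¬Q ∨ U) is falsified — backtrack.
So B = False.
  then (B ∨ ¬C ∨ R) forces R = True.
  then (¬R ∨ ¬U) forces U = False.
Set H = False.
Set S = True.
  then (Q ∨ ¬S) forces Q = True.
  then (P ∨ ¬Q ∨ U) forces P = True.
All clauses satisfied.

B = False, C = True, H = False, U = False, S = True, P = True, R = True, Q = True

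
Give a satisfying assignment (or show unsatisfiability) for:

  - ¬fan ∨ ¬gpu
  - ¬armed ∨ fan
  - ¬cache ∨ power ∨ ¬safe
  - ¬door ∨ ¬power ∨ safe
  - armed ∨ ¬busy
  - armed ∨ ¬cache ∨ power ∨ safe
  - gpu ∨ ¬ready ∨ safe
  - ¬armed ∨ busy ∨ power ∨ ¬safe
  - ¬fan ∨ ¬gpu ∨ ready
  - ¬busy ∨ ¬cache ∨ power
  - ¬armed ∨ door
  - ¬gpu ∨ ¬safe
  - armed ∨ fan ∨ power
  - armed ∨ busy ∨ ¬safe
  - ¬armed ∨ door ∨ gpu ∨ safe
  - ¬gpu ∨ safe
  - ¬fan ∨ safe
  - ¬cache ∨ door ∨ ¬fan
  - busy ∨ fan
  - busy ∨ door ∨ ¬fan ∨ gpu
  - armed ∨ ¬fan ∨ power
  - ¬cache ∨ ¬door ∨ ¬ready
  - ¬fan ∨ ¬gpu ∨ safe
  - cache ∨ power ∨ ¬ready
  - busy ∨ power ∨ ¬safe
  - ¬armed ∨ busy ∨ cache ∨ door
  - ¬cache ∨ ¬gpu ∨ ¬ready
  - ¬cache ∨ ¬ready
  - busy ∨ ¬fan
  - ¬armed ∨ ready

Try fan = False:
  (¬armed ∨ fan) forces armed = False.
  (armed ∨ ¬busy) forces busy = False.
  clause (busy ∨ fan) is falsified — backtrack.
So fan = True.
  then (¬fan ∨ ¬gpu) forces gpu = False.
  then (¬fan ∨ safe) forces safe = True.
  then (busy ∨ ¬fan) forces busy = True.
  then (armed ∨ ¬busy) forces armed = True.
  then (¬armed ∨ door) forces door = True.
  then (¬armed ∨ ready) forces ready = True.
  then (¬cache ∨ ¬door ∨ ¬ready) forces cache = False.
  then (cache ∨ power ∨ ¬ready) forces power = True.
All clauses satisfied.

fan=T; power=T; safe=T; busy=T; cache=F; door=T; armed=T; ready=T; gpu=F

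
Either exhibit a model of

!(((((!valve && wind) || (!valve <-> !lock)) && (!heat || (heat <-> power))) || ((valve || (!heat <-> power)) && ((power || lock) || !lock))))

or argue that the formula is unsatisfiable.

lock=T, heat=T, valve=F, wind=F, power=T

  !(((((!valve && wind) || (!valve <-> !lock)) && (!heat || (heat <-> power))) || ((valve || (!heat <-> power)) && ((power || lock) || !lock)))) = True
    (((!valve && wind) || (!valve <-> !lock)) && (!heat || (heat <-> power))) || ((valve || (!heat <-> power)) && ((power || lock) || !lock)) = False
      ((!valve && wind) || (!valve <-> !lock)) && (!heat || (heat <-> power)) = False
        (!valve && wind) || (!valve <-> !lock) = False
          !valve && wind = False
            !valve = True
          !valve <-> !lock = False
            !valve = True
            !lock = False
        !heat || (heat <-> power) = True
          !heat = False
          heat <-> power = True
      (valve || (!heat <-> power)) && ((power || lock) || !lock) = False
        valve || (!heat <-> power) = False
          !heat <-> power = False
            !heat = False
        (power || lock) || !lock = True
          power || lock = True
          !lock = False
The formula evaluates to True.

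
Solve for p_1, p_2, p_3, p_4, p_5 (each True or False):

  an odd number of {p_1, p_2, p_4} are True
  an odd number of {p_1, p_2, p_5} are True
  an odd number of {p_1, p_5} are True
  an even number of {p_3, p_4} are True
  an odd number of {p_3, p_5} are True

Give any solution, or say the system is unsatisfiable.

Unsatisfiable

Adding constraints 1, 2, 4, 5 mod 2: every variable appears an even number of times on the left, so the left side is 0.
But the right sides sum to 1 (mod 2). 0 ≠ 1 — the system is inconsistent.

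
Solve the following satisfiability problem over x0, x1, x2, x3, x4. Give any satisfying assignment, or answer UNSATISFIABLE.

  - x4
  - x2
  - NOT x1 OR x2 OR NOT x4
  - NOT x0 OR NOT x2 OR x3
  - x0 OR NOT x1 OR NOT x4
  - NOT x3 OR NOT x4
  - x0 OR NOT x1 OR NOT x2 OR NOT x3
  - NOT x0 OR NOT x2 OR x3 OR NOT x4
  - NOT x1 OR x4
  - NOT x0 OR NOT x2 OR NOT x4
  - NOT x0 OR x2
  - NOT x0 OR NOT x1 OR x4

x0 = False; x1 = False; x2 = True; x3 = False; x4 = True

Unit clause (x4) forces x4 = True.
Unit clause (x2) forces x2 = True.
In (NOT x3 OR NOT x4) only NOT x3 is left, so x3 = False.
In (NOT x0 OR NOT x2 OR x3 OR NOT x4) only NOT x0 is left, so x0 = False.
In (x0 OR NOT x1 OR NOT x4) only NOT x1 is left, so x1 = False.
All clauses satisfied.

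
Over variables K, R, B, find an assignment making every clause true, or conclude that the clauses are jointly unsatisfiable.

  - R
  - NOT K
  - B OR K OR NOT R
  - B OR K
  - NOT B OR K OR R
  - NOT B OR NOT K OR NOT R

Unit clause (R) forces R = True.
Unit clause (NOT K) forces K = False.
In (B OR K OR NOT R) only B is left, so B = True.
All clauses satisfied.

K = False, R = True, B = True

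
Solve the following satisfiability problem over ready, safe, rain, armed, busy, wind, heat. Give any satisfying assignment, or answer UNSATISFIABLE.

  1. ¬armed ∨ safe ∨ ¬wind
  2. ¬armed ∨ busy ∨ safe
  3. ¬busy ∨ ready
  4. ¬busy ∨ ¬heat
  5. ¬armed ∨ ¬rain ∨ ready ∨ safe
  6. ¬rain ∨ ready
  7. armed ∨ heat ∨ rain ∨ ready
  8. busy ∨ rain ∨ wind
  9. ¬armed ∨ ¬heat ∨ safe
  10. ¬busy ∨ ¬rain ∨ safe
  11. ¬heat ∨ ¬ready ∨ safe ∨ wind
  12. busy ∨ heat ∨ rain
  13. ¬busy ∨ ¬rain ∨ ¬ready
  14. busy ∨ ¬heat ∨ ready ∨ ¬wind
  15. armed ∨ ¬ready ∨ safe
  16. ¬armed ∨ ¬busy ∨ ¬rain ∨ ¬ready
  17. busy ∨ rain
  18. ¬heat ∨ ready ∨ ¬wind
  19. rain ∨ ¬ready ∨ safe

ready: True; safe: True; rain: False; armed: False; busy: True; wind: False; heat: False

Try ready = False:
  (¬busy ∨ ready) forces busy = False.
  (¬rain ∨ ready) forces rain = False.
  clause (busy ∨ rain) is falsified — backtrack.
So ready = True.
Set safe = True.
Set rain = False.
  then (busy ∨ rain) forces busy = True.
  then (¬busy ∨ ¬heat) forces heat = False.
Set armed = False.
Set wind = False.
All clauses satisfied.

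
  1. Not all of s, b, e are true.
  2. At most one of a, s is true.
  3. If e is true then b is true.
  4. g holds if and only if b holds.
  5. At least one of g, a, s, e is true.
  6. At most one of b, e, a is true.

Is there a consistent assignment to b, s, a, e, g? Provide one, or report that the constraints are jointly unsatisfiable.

b = False, s = False, a = True, e = False, g = False

  (1) {s, b, e}: 0/3 true — not all ✓
  (2) {a, s}: 1 true — at most one ✓
  (3) e=F ⇒ b: vacuous ✓
  (4) g=F, b=F — same ✓
  (5) {g, a, s, e}: 1 true — at least one ✓
  (6) {b, e, a}: 1 true — at most one ✓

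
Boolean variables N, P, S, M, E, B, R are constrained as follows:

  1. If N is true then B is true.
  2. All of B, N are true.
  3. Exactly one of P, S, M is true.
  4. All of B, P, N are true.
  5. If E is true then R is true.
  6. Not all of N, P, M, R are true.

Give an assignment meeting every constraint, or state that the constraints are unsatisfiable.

N = True, P = True, S = False, M = False, E = False, B = True, R = False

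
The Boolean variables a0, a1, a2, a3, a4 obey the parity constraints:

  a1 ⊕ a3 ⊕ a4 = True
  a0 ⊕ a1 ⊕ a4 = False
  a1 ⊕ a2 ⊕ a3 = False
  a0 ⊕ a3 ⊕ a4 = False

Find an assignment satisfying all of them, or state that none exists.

a0 = False, a1 = True, a2 = False, a3 = True, a4 = True

a1 ⊕ a3 ⊕ a4 = T ⊕ T ⊕ T = True ✓
a0 ⊕ a1 ⊕ a4 = F ⊕ T ⊕ T = False ✓
a1 ⊕ a2 ⊕ a3 = T ⊕ F ⊕ T = False ✓
a0 ⊕ a3 ⊕ a4 = F ⊕ T ⊕ T = False ✓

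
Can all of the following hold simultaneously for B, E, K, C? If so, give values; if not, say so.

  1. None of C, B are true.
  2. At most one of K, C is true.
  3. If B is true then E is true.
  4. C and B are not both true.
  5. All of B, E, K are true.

Unsatisfiable

Case B = True:
  Constraint (1) is violated (B=T) — contradiction.
Case B = False:
  Constraint (5) is violated (B=F) — contradiction.
Both cases fail — unsatisfiable.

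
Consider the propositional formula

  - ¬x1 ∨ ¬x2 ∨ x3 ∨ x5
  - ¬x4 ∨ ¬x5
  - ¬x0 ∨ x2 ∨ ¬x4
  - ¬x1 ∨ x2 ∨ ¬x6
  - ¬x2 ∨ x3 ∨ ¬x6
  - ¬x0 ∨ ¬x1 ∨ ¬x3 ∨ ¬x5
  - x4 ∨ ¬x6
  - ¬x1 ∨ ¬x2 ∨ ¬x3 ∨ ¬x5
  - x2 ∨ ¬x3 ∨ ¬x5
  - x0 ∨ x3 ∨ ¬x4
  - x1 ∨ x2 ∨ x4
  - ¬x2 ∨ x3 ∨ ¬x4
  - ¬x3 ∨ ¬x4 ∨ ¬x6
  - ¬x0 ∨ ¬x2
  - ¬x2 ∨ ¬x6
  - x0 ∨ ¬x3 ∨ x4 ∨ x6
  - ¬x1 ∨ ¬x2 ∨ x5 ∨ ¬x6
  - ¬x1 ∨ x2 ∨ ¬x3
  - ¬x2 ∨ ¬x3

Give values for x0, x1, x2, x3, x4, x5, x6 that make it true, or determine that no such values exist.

Set x0 = False.
Set x1 = False.
Set x2 = True.
  then (¬x2 ∨ ¬x6) forces x6 = False.
  then (¬x2 ∨ ¬x3) forces x3 = False.
  then (x0 ∨ x3 ∨ ¬x4) forces x4 = False.
Set x5 = False.
All clauses satisfied.

x0=F, x1=F, x2=T, x3=F, x4=F, x5=F, x6=F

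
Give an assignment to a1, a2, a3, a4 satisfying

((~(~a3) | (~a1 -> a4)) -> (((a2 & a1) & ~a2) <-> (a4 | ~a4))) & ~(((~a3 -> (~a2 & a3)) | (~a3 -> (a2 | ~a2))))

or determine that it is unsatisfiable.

Unsatisfiable — no assignment works.

The conjunct ~(((~a3 -> (~a2 & a3)) | (~a3 -> (a2 | ~a2)))) is unsatisfiable on its own:
  a2=F, a3=F: evaluates to False.
  a2=F, a3=T: evaluates to False.
  a2=T, a3=F: evaluates to False.
  a2=T, a3=T: evaluates to False.
So the whole conjunction is unsatisfiable.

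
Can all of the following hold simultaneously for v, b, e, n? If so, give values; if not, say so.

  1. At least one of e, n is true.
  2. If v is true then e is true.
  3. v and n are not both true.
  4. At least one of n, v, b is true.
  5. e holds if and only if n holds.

v=F, b=F, e=T, n=T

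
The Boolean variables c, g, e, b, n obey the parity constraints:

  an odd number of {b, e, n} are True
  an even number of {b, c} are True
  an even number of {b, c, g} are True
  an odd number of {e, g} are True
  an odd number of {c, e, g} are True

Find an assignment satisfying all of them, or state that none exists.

c=F, g=F, e=T, b=F, n=F

{b, e, n}: 1 true → odd ✓
{b, c}: 0 true → even ✓
{b, c, g}: 0 true → even ✓
{e, g}: 1 true → odd ✓
{c, e, g}: 1 true → odd ✓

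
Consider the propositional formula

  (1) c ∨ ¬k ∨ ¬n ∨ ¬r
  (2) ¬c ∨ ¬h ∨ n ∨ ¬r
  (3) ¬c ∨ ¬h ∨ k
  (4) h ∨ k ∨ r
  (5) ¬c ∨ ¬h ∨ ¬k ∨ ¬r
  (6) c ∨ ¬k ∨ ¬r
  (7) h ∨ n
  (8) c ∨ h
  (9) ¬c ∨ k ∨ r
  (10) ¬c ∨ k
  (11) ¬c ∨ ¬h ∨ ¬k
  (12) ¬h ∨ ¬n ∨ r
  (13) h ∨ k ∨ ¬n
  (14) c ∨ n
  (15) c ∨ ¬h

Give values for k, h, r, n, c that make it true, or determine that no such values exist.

k = True, h = False, r = True, n = True, c = True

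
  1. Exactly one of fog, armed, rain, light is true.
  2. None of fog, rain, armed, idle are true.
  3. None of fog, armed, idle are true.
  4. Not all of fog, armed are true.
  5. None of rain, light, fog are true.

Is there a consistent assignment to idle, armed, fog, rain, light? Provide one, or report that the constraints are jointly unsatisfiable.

No satisfying assignment exists.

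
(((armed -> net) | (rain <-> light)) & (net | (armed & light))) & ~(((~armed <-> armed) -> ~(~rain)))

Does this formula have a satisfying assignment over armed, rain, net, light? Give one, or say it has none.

Unsatisfiable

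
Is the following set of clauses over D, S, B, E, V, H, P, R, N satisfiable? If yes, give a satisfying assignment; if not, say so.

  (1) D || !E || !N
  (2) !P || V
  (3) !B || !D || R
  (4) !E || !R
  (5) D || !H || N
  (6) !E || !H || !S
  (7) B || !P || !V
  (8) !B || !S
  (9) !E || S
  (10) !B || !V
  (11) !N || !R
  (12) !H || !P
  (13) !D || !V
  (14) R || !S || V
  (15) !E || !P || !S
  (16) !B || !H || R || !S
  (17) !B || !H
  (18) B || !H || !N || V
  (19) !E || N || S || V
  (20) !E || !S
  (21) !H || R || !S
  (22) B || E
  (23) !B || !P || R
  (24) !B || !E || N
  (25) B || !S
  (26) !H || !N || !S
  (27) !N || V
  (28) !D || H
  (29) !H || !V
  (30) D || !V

Set D = False.
  then (D || !V) forces V = False.
  then (!P || V) forces P = False.
  then (!N || V) forces N = False.
  then (D || !H || N) forces H = False.
Try S = True:
  (!B || !S) forces B = False.
  clause (B || !S) is falsified — backtrack.
So S = False.
  then (!E || S) forces E = False.
  then (B || E) forces B = True.
Set R = False.
All clauses satisfied.

D=F, S=F, B=T, E=F, V=F, H=F, P=F, R=F, N=F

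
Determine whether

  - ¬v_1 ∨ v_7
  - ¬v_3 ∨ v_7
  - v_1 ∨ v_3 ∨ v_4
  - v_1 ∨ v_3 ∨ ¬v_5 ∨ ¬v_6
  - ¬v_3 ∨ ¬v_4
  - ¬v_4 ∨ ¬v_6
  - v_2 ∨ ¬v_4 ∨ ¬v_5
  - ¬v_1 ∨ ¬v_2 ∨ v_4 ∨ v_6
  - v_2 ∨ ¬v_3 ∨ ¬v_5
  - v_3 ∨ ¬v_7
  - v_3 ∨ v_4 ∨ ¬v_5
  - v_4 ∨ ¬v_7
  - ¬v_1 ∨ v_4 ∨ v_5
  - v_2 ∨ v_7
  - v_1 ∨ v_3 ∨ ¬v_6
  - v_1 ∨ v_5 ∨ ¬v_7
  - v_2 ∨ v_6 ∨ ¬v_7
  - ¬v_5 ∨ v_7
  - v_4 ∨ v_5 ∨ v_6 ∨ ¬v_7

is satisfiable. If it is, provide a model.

v_1: False, v_2: True, v_3: False, v_4: True, v_5: False, v_6: False, v_7: False

Try v_1 = True:
  (¬v_1 ∨ v_7) forces v_7 = True.
  (v_3 ∨ ¬v_7) forces v_3 = True.
  (¬v_3 ∨ ¬v_4) forces v_4 = False.
  clause (v_4 ∨ ¬v_7) is falsified — backtrack.
So v_1 = False.
Set v_2 = True.
Try v_3 = True:
  (¬v_3 ∨ v_7) forces v_7 = True.
  (¬v_3 ∨ ¬v_4) forces v_4 = False.
  clause (v_4 ∨ ¬v_7) is falsified — backtrack.
So v_3 = False.
  then (v_1 ∨ v_3 ∨ v_4) forces v_4 = True.
  then (¬v_4 ∨ ¬v_6) forces v_6 = False.
  then (v_3 ∨ ¬v_7) forces v_7 = False.
  then (¬v_5 ∨ v_7) forces v_5 = False.
All clauses satisfied.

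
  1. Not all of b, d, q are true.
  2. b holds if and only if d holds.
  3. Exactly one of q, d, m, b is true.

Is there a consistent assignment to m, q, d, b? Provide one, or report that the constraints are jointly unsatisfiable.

m: False, q: True, d: False, b: False

  (1) {b, d, q}: 1/3 true — not all ✓
  (2) b=F, d=F — same ✓
  (3) {q, d, m, b}: 1 true — exactly one ✓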